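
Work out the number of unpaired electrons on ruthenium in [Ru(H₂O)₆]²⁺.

Ligand charges: water is neutral. With an overall charge of +2 the ruthenium centre must be in the +2 oxidation state.
Group 8 minus oxidation state 2 gives a d⁶ configuration.
The spin state decides the count: a 4d ion has a large Δₒ and is invariably low-spin.
An octahedral low-spin d⁶ ion is t₂g⁶e_g⁰, giving 0 unpaired electrons.

0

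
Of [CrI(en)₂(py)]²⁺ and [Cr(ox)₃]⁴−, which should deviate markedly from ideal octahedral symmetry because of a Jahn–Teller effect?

[CrI(en)₂(py)]²⁺: Each iodide is −1; ethylenediamine is neutral; pyridine is neutral; balancing the +2 overall charge requires Cr(III). Chromium is a group-6 element; Cr(III) is therefore d³. The d³ configuration leaves the e_g set evenly filled (or empty) — no strong Jahn–Teller driving force.
[Cr(ox)₃]⁴−: Each oxalate is −2; balancing the −4 overall charge requires Cr(II). Group 6 minus oxidation state 2 gives a d⁴ configuration. Oxalate is a weak-field ligand for a first-row metal, so the complex is high-spin. The t₂g³e_g¹ (high-spin) configuration has an unevenly filled e_g set; the Jahn–Teller theorem predicts a tetragonal distortion (typically axial elongation) to lift the degeneracy.

[Cr(ox)₃]⁴−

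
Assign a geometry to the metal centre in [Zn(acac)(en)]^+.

tetrahedral

Summing ligand charges against the +1 overall charge gives an oxidation state of +2 for zinc.
Zn sits in group 12, so the d-electron count is 12 − 2 = 10.
Counting donor atoms: 1×acetylacetonate (bidentate) → 2 donors; 1×ethylenediamine (bidentate) → 2 donors. Coordination number = 4.
A d¹⁰ ion has no crystal-field stabilisation preference between square planar and tetrahedral, so four ligands adopt the sterically favoured tetrahedral geometry.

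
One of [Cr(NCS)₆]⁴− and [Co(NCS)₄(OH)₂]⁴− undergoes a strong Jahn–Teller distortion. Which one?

[Cr(NCS)₆]⁴−

[Cr(NCS)₆]⁴−: Ligand charges: each isothiocyanate is −1. With an overall charge of −4 the chromium centre must be in the +2 oxidation state. Cr sits in group 6, so the d-electron count is 6 − 2 = 4. Isothiocyanate is a weak-field ligand for a first-row metal, so the complex is high-spin. The t₂g³e_g¹ (high-spin) configuration has an unevenly filled e_g set; the Jahn–Teller theorem predicts a tetragonal distortion (typically axial elongation) to lift the degeneracy.
[Co(NCS)₄(OH)₂]⁴−: Each isothiocyanate is −1; each hydroxide is −1; balancing the −4 overall charge requires Co(II). Cobalt is a group-9 element; Co(II) is therefore d⁷. Hydroxide and isothiocyanate are weak-field ligands for a first-row metal, so the complex is high-spin. The d⁷ configuration leaves the e_g set evenly filled (or empty) — no strong Jahn–Teller driving force.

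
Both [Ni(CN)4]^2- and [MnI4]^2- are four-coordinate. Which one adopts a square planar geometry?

[Ni(CN)4]^2-

For [Ni(CN)4]^2-: Summing ligand charges against the −2 overall charge gives an oxidation state of +2 for nickel. Nickel is a group-10 element; Ni(II) is therefore d⁸. Cyanide is a strong-field ligand (high in the spectrochemical series). A 3d d⁸ ion with strong-field ligands gains enough CFSE to favour square planar over tetrahedral. → square planar.
For [MnI4]^2-: Summing ligand charges against the −2 overall charge gives an oxidation state of +2 for manganese. Mn sits in group 7, so the d-electron count is 7 − 2 = 5. A high-spin d⁵ ion has zero CFSE in either geometry, so four ligands adopt the sterically favoured tetrahedral geometry. → tetrahedral.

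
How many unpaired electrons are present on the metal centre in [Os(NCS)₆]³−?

Each isothiocyanate is −1; balancing the −3 overall charge requires Os(III).
Os sits in group 8, so the d-electron count is 8 − 3 = 5.
The spin state decides the count: a 5d ion has a large Δₒ and is invariably low-spin.
An octahedral low-spin d⁵ ion is t₂g⁵e_g⁰, giving 1 unpaired electron.

1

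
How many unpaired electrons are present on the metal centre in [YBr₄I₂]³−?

Each bromide is −1; each iodide is −1; balancing the −3 overall charge requires Y(III).
Group 3 minus oxidation state 3 gives a d⁰ configuration.
In an octahedral field the d⁰ configuration is t₂g⁰e_g⁰, giving 0 unpaired electrons.

0 unpaired electrons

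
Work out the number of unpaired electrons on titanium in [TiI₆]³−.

1 unpaired electron

Summing ligand charges against the −3 overall charge gives an oxidation state of +3 for titanium.
Group 4 minus oxidation state 3 gives a d¹ configuration.
In an octahedral field the d¹ configuration is t₂g¹e_g⁰ (only one arrangement possible), giving 1 unpaired electron.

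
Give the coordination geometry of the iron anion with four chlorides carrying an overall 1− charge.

tetrahedral

Ligand charges: each chloride is −1. With an overall charge of −1 the iron centre must be in the +3 oxidation state.
Fe sits in group 8, so the d-electron count is 8 − 3 = 5.
With 4 monodentate ligands the coordination number is 4.
Chloride is a weak-field ligand.
A high-spin d⁵ ion has zero CFSE in either geometry, so four ligands adopt the sterically favoured tetrahedral geometry.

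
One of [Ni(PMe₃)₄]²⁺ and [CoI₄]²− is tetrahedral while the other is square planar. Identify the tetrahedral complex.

For [Ni(PMe₃)₄]²⁺: Summing ligand charges against the +2 overall charge gives an oxidation state of +2 for nickel. Nickel is a group-10 element; Ni(II) is therefore d⁸. Trimethylphosphine is a strong-field ligand (high in the spectrochemical series). A 3d d⁸ ion with strong-field ligands gains enough CFSE to favour square planar over tetrahedral. → square planar.
For [CoI₄]²−: Each iodide is −1; balancing the −2 overall charge requires Co(II). Group 9 minus oxidation state 2 gives a d⁷ configuration. For a high-spin 3d d⁷ ion with weak-field ligands the small Δₜ gives little square-planar CFSE advantage, so four ligands adopt the sterically favoured tetrahedral geometry. → tetrahedral.

[CoI₄]²−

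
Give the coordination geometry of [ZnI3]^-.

Summing ligand charges against the −1 overall charge gives an oxidation state of +2 for zinc.
Zn sits in group 12, so the d-electron count is 12 − 2 = 10.
With 3 monodentate ligands the coordination number is 3.
Three ligands around a d¹⁰ centre minimise repulsion in a trigonal-planar arrangement.

trigonal planar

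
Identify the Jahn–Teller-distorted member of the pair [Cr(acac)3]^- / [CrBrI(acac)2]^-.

[Cr(acac)3]^-: Each acetylacetonate is −1; balancing the −1 overall charge requires Cr(II). Chromium is a group-6 element; Cr(II) is therefore d⁴. Acetylacetonate is a weak-field ligand for a first-row metal, so the complex is high-spin. The t₂g³e_g¹ (high-spin) configuration has an unevenly filled e_g set; the Jahn–Teller theorem predicts a tetragonal distortion (typically axial elongation) to lift the degeneracy.
[CrBrI(acac)2]^-: Ligand charges: each bromide is −1; each iodide is −1; each acetylacetonate is −1. With an overall charge of −1 the chromium centre must be in the +3 oxidation state. Group 6 minus oxidation state 3 gives a d³ configuration. The d³ configuration leaves the e_g set evenly filled (or empty) — no strong Jahn–Teller driving force.

[Cr(acac)3]^-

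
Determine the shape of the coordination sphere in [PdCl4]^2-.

square planar

Each chloride is −1; balancing the −2 overall charge requires Pd(II).
Pd sits in group 10, so the d-electron count is 10 − 2 = 8.
Coordination number: 4.
A 4d d⁸ ion has a large crystal-field splitting; square planar leaves the high-energy d_{x²−y²} orbital empty and maximises CFSE.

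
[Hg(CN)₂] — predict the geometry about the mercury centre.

Each cyanide is −1; balancing the 0 overall charge requires Hg(II).
Hg sits in group 12, so the d-electron count is 12 − 2 = 10.
With 2 monodentate ligands the coordination number is 2.
A d¹⁰ ion with only two ligands adopts a linear arrangement (sp hybridisation; no CFSE preference).

linear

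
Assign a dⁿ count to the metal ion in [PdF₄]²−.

d8

Each fluoride is −1; balancing the −2 overall charge requires Pd(II).
Group 10 minus oxidation state 2 gives a d⁸ configuration.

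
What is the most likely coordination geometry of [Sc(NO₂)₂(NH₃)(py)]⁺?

Ligand charges: each nitro (N-bound nitrite) is −1; ammonia is neutral; pyridine is neutral. With an overall charge of +1 the scandium centre must be in the +3 oxidation state.
Sc sits in group 3, so the d-electron count is 3 − 3 = 0.
With 4 monodentate ligands the coordination number is 4.
A d⁰ ion has no crystal-field stabilisation preference between square planar and tetrahedral, so four ligands adopt the sterically favoured tetrahedral geometry.

tetrahedral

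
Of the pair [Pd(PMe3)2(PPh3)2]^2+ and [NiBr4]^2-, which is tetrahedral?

For [Pd(PMe3)2(PPh3)2]^2+: Trimethylphosphine is neutral; triphenylphosphine is neutral; balancing the +2 overall charge requires Pd(II). Pd sits in group 10, so the d-electron count is 10 − 2 = 8. A 4d d⁸ ion has a large crystal-field splitting; square planar leaves the high-energy d_{x²−y²} orbital empty and maximises CFSE. → square planar.
For [NiBr4]^2-: Summing ligand charges against the −2 overall charge gives an oxidation state of +2 for nickel. Ni sits in group 10, so the d-electron count is 10 − 2 = 8. Bromide is a weak-field ligand. With weak-field ligands the CFSE gain from square planar is small, so a 3d d⁸ ion takes the sterically preferred tetrahedral geometry. → tetrahedral.

[NiBr4]^2-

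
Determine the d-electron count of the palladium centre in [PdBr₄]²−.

Summing ligand charges against the −2 overall charge gives an oxidation state of +2 for palladium.
Palladium is a group-10 element; Pd(II) is therefore d⁸.

d⁸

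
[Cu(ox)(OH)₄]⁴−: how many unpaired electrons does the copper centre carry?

1 unpaired electron

Summing ligand charges against the −4 overall charge gives an oxidation state of +2 for copper.
Copper is a group-11 element; Cu(II) is therefore d⁹.
Counting donor atoms: 1×oxalate (bidentate) → 2 donors; 4×hydroxide (monodentate) → 4 donors. Coordination number = 6.
In an octahedral field the d⁹ configuration is t₂g⁶e_g³ (only one arrangement possible), giving 1 unpaired electron.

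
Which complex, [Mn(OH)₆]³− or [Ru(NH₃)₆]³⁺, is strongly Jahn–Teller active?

[Mn(OH)₆]³−

[Mn(OH)₆]³−: Ligand charges: each hydroxide is −1. With an overall charge of −3 the manganese centre must be in the +3 oxidation state. Group 7 minus oxidation state 3 gives a d⁴ configuration. Hydroxide is a weak-field ligand for a first-row metal, so the complex is high-spin. The t₂g³e_g¹ (high-spin) configuration has an unevenly filled e_g set; the Jahn–Teller theorem predicts a tetragonal distortion (typically axial elongation) to lift the degeneracy.
[Ru(NH₃)₆]³⁺: Ammonia is neutral; balancing the +3 overall charge requires Ru(III). Ru sits in group 8, so the d-electron count is 8 − 3 = 5. A 4d ion has a large Δₒ and is invariably low-spin. The d⁵ configuration leaves the e_g set evenly filled (or empty) — no strong Jahn–Teller driving force.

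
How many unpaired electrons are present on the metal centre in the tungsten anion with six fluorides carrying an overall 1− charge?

1

Ligand charges: each fluoride is −1. With an overall charge of −1 the tungsten centre must be in the +5 oxidation state.
W sits in group 6, so the d-electron count is 6 − 5 = 1.
In an octahedral field the d¹ configuration is t₂g¹e_g⁰ (only one arrangement possible), giving 1 unpaired electron.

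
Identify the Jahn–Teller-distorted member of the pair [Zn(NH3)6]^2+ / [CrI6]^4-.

[CrI6]^4-

[Zn(NH3)6]^2+: Ligand charges: ammonia is neutral. With an overall charge of +2 the zinc centre must be in the +2 oxidation state. Zinc is a group-12 element; Zn(II) is therefore d¹⁰. The d¹⁰ configuration leaves the e_g set evenly filled (or empty) — no strong Jahn–Teller driving force.
[CrI6]^4-: Ligand charges: each iodide is −1. With an overall charge of −4 the chromium centre must be in the +2 oxidation state. Group 6 minus oxidation state 2 gives a d⁴ configuration. Iodide is a weak-field ligand for a first-row metal, so the complex is high-spin. The t₂g³e_g¹ (high-spin) configuration has an unevenly filled e_g set; the Jahn–Teller theorem predicts a tetragonal distortion (typically axial elongation) to lift the degeneracy.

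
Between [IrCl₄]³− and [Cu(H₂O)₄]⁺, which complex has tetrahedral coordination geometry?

For [IrCl₄]³−: Each chloride is −1; balancing the −3 overall charge requires Ir(I). Ir sits in group 9, so the d-electron count is 9 − 1 = 8. A 5d d⁸ ion has a large crystal-field splitting; square planar leaves the high-energy d_{x²−y²} orbital empty and maximises CFSE. → square planar.
For [Cu(H₂O)₄]⁺: Water is neutral; balancing the +1 overall charge requires Cu(I). Group 11 minus oxidation state 1 gives a d¹⁰ configuration. A d¹⁰ ion has no crystal-field stabilisation preference between square planar and tetrahedral, so four ligands adopt the sterically favoured tetrahedral geometry. → tetrahedral.

[Cu(H₂O)₄]⁺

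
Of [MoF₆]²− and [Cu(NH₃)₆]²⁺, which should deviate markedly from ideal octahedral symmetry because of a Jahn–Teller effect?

[Cu(NH₃)₆]²⁺

[MoF₆]²−: Ligand charges: each fluoride is −1. With an overall charge of −2 the molybdenum centre must be in the +4 oxidation state. Mo sits in group 6, so the d-electron count is 6 − 4 = 2. The d² configuration leaves the e_g set evenly filled (or empty) — no strong Jahn–Teller driving force.
[Cu(NH₃)₆]²⁺: Summing ligand charges against the +2 overall charge gives an oxidation state of +2 for copper. Cu sits in group 11, so the d-electron count is 11 − 2 = 9. The t₂g⁶e_g³ configuration has an unevenly filled e_g set; the Jahn–Teller theorem predicts a tetragonal distortion (typically axial elongation) to lift the degeneracy.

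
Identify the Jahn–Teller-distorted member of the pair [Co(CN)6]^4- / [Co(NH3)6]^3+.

[Co(CN)6]^4-

[Co(CN)6]^4-: Each cyanide is −1; balancing the −4 overall charge requires Co(II). Group 9 minus oxidation state 2 gives a d⁷ configuration. Cyanide is a strong-field ligand (high in the spectrochemical series) for a first-row metal, so the complex is low-spin. The t₂g⁶e_g¹ (low-spin) configuration has an unevenly filled e_g set; the Jahn–Teller theorem predicts a tetragonal distortion (typically axial elongation) to lift the degeneracy.
[Co(NH3)6]^3+: Ligand charges: ammonia is neutral. With an overall charge of +3 the cobalt centre must be in the +3 oxidation state. Cobalt is a group-9 element; Co(III) is therefore d⁶. Co(III) has an exceptionally large octahedral splitting and is low-spin with essentially every ligand except fluoride. The d⁶ configuration leaves the e_g set evenly filled (or empty) — no strong Jahn–Teller driving force.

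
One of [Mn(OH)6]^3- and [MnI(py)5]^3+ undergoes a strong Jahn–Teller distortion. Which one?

[Mn(OH)6]^3-

[Mn(OH)6]^3-: Summing ligand charges against the −3 overall charge gives an oxidation state of +3 for manganese. Manganese is a group-7 element; Mn(III) is therefore d⁴. Hydroxide is a weak-field ligand for a first-row metal, so the complex is high-spin. The t₂g³e_g¹ (high-spin) configuration has an unevenly filled e_g set; the Jahn–Teller theorem predicts a tetragonal distortion (typically axial elongation) to lift the degeneracy.
[MnI(py)5]^3+: Each iodide is −1; pyridine is neutral; balancing the +3 overall charge requires Mn(IV). Manganese is a group-7 element; Mn(IV) is therefore d³. The d³ configuration leaves the e_g set evenly filled (or empty) — no strong Jahn–Teller driving force.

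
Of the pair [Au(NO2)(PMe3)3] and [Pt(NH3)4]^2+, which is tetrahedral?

[Au(NO2)(PMe3)3]

For [Au(NO2)(PMe3)3]: Summing ligand charges against the 0 overall charge gives an oxidation state of +1 for gold. Gold is a group-11 element; Au(I) is therefore d¹⁰. A d¹⁰ ion has no crystal-field stabilisation preference between square planar and tetrahedral, so four ligands adopt the sterically favoured tetrahedral geometry. → tetrahedral.
For [Pt(NH3)4]^2+: Summing ligand charges against the +2 overall charge gives an oxidation state of +2 for platinum. Platinum is a group-10 element; Pt(II) is therefore d⁸. A 5d d⁸ ion has a large crystal-field splitting; square planar leaves the high-energy d_{x²−y²} orbital empty and maximises CFSE. → square planar.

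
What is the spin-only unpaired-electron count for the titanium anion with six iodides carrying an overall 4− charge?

Ligand charges: each iodide is −1. With an overall charge of −4 the titanium centre must be in the +2 oxidation state.
Ti sits in group 4, so the d-electron count is 4 − 2 = 2.
In an octahedral field the d² configuration is t₂g²e_g⁰ (only one arrangement possible), giving 2 unpaired electrons.

2 unpaired electrons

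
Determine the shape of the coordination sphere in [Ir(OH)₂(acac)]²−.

Each hydroxide is −1; each acetylacetonate is −1; balancing the −2 overall charge requires Ir(I).
Iridium is a group-9 element; Ir(I) is therefore d⁸.
Counting donor atoms: 2×hydroxide (monodentate) → 2 donors; 1×acetylacetonate (bidentate) → 2 donors. Coordination number = 4.
A 5d d⁸ ion has a large crystal-field splitting; square planar leaves the high-energy d_{x²−y²} orbital empty and maximises CFSE.

square planar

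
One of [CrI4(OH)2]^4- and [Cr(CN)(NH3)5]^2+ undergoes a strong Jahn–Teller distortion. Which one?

[CrI4(OH)2]^4-: Ligand charges: each iodide is −1; each hydroxide is −1. With an overall charge of −4 the chromium centre must be in the +2 oxidation state. Group 6 minus oxidation state 2 gives a d⁴ configuration. Hydroxide and iodide are weak-field ligands for a first-row metal, so the complex is high-spin. The t₂g³e_g¹ (high-spin) configuration has an unevenly filled e_g set; the Jahn–Teller theorem predicts a tetragonal distortion (typically axial elongation) to lift the degeneracy.
[Cr(CN)(NH3)5]^2+: Summing ligand charges against the +2 overall charge gives an oxidation state of +3 for chromium. Cr sits in group 6, so the d-electron count is 6 − 3 = 3. The d³ configuration leaves the e_g set evenly filled (or empty) — no strong Jahn–Teller driving force.

[CrI4(OH)2]^4-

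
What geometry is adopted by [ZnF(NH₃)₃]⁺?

tetrahedral

Each fluoride is −1; ammonia is neutral; balancing the +1 overall charge requires Zn(II).
Zn sits in group 12, so the d-electron count is 12 − 2 = 10.
With 4 monodentate ligands the coordination number is 4.
A d¹⁰ ion has no crystal-field stabilisation preference between square planar and tetrahedral, so four ligands adopt the sterically favoured tetrahedral geometry.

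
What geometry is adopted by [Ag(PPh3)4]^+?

Triphenylphosphine is neutral; balancing the +1 overall charge requires Ag(I).
Group 11 minus oxidation state 1 gives a d¹⁰ configuration.
Coordination number: 4.
A d¹⁰ ion has no crystal-field stabilisation preference between square planar and tetrahedral, so four ligands adopt the sterically favoured tetrahedral geometry.

tetrahedral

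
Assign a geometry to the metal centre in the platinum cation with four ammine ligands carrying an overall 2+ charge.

square planar

Summing ligand charges against the +2 overall charge gives an oxidation state of +2 for platinum.
Platinum is a group-10 element; Pt(II) is therefore d⁸.
Coordination number: 4.
A 5d d⁸ ion has a large crystal-field splitting; square planar leaves the high-energy d_{x²−y²} orbital empty and maximises CFSE.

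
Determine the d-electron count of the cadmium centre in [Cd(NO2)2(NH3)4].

d¹⁰

Summing ligand charges against the 0 overall charge gives an oxidation state of +2 for cadmium.
Cadmium is a group-12 element; Cd(II) is therefore d¹⁰.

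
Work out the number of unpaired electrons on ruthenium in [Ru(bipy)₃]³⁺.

Summing ligand charges against the +3 overall charge gives an oxidation state of +3 for ruthenium.
Ruthenium is a group-8 element; Ru(III) is therefore d⁵.
Counting donor atoms: 3×2,2′-bipyridine (bidentate) → 6 donors. Coordination number = 6.
The spin state decides the count: a 4d ion has a large Δₒ and is invariably low-spin.
An octahedral low-spin d⁵ ion is t₂g⁵e_g⁰, giving 1 unpaired electron.

1 unpaired electron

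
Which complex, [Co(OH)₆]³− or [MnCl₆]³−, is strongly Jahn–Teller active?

[Co(OH)₆]³−: Summing ligand charges against the −3 overall charge gives an oxidation state of +3 for cobalt. Co sits in group 9, so the d-electron count is 9 − 3 = 6. Co(III) has an exceptionally large octahedral splitting and is low-spin with essentially every ligand except fluoride. The d⁶ configuration leaves the e_g set evenly filled (or empty) — no strong Jahn–Teller driving force.
[MnCl₆]³−: Each chloride is −1; balancing the −3 overall charge requires Mn(III). Group 7 minus oxidation state 3 gives a d⁴ configuration. Chloride is a weak-field ligand for a first-row metal, so the complex is high-spin. The t₂g³e_g¹ (high-spin) configuration has an unevenly filled e_g set; the Jahn–Teller theorem predicts a tetragonal distortion (typically axial elongation) to lift the degeneracy.

[MnCl₆]³−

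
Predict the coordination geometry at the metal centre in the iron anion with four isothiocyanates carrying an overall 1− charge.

Each isothiocyanate is −1; balancing the −1 overall charge requires Fe(III).
Group 8 minus oxidation state 3 gives a d⁵ configuration.
With 4 monodentate ligands the coordination number is 4.
Isothiocyanate is a weak-field ligand.
A high-spin d⁵ ion has zero CFSE in either geometry, so four ligands adopt the sterically favoured tetrahedral geometry.

tetrahedral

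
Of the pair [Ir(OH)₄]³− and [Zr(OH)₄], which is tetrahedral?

For [Ir(OH)₄]³−: Summing ligand charges against the −3 overall charge gives an oxidation state of +1 for iridium. Group 9 minus oxidation state 1 gives a d⁸ configuration. A 5d d⁸ ion has a large crystal-field splitting; square planar leaves the high-energy d_{x²−y²} orbital empty and maximises CFSE. → square planar.
For [Zr(OH)₄]: Ligand charges: each hydroxide is −1. With an overall charge of 0 the zirconium centre must be in the +4 oxidation state. Group 4 minus oxidation state 4 gives a d⁰ configuration. A d⁰ ion has no crystal-field stabilisation preference between square planar and tetrahedral, so four ligands adopt the sterically favoured tetrahedral geometry. → tetrahedral.

[Zr(OH)₄]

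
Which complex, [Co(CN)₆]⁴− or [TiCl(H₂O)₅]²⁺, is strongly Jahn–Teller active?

[Co(CN)₆]⁴−

[Co(CN)₆]⁴−: Each cyanide is −1; balancing the −4 overall charge requires Co(II). Group 9 minus oxidation state 2 gives a d⁷ configuration. Cyanide is a strong-field ligand (high in the spectrochemical series) for a first-row metal, so the complex is low-spin. The t₂g⁶e_g¹ (low-spin) configuration has an unevenly filled e_g set; the Jahn–Teller theorem predicts a tetragonal distortion (typically axial elongation) to lift the degeneracy.
[TiCl(H₂O)₅]²⁺: Ligand charges: each chloride is −1; water is neutral. With an overall charge of +2 the titanium centre must be in the +3 oxidation state. Ti sits in group 4, so the d-electron count is 4 − 3 = 1. The d¹ configuration leaves the e_g set evenly filled (or empty) — no strong Jahn–Teller driving force.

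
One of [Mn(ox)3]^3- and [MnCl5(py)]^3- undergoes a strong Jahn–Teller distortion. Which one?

[Mn(ox)3]^3-: Ligand charges: each oxalate is −2. With an overall charge of −3 the manganese centre must be in the +3 oxidation state. Manganese is a group-7 element; Mn(III) is therefore d⁴. Oxalate is a weak-field ligand for a first-row metal, so the complex is high-spin. The t₂g³e_g¹ (high-spin) configuration has an unevenly filled e_g set; the Jahn–Teller theorem predicts a tetragonal distortion (typically axial elongation) to lift the degeneracy.
[MnCl5(py)]^3-: Ligand charges: each chloride is −1; pyridine is neutral. With an overall charge of −3 the manganese centre must be in the +2 oxidation state. Group 7 minus oxidation state 2 gives a d⁵ configuration. Chloride is a weak-field ligand for a first-row metal, so the complex is high-spin. The d⁵ configuration leaves the e_g set evenly filled (or empty) — no strong Jahn–Teller driving force.

[Mn(ox)3]^3-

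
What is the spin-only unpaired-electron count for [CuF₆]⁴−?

1 unpaired electron

Each fluoride is −1; balancing the −4 overall charge requires Cu(II).
Copper is a group-11 element; Cu(II) is therefore d⁹.
In an octahedral field the d⁹ configuration is t₂g⁶e_g³ (only one arrangement possible), giving 1 unpaired electron.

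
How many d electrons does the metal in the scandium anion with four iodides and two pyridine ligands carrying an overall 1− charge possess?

Ligand charges: each iodide is −1; pyridine is neutral. With an overall charge of −1 the scandium centre must be in the +3 oxidation state.
Sc sits in group 3, so the d-electron count is 3 − 3 = 0.

d0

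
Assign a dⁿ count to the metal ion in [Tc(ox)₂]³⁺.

d⁰

Ligand charges: each oxalate is −2. With an overall charge of +3 the technetium centre must be in the +7 oxidation state.
Tc sits in group 7, so the d-electron count is 7 − 7 = 0.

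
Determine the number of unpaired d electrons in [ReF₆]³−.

Summing ligand charges against the −3 overall charge gives an oxidation state of +3 for rhenium.
Group 7 minus oxidation state 3 gives a d⁴ configuration.
The spin state decides the count: a 5d ion has a large Δₒ and is invariably low-spin.
An octahedral low-spin d⁴ ion is t₂g⁴e_g⁰, giving 2 unpaired electrons.

2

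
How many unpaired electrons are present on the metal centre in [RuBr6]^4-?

0

Summing ligand charges against the −4 overall charge gives an oxidation state of +2 for ruthenium.
Ruthenium is a group-8 element; Ru(II) is therefore d⁶.
The spin state decides the count: a 4d ion has a large Δₒ and is invariably low-spin.
An octahedral low-spin d⁶ ion is t₂g⁶e_g⁰, giving 0 unpaired electrons.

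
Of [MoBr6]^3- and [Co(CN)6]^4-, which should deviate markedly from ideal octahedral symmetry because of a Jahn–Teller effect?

[MoBr6]^3-: Summing ligand charges against the −3 overall charge gives an oxidation state of +3 for molybdenum. Molybdenum is a group-6 element; Mo(III) is therefore d³. The d³ configuration leaves the e_g set evenly filled (or empty) — no strong Jahn–Teller driving force.
[Co(CN)6]^4-: Ligand charges: each cyanide is −1. With an overall charge of −4 the cobalt centre must be in the +2 oxidation state. Cobalt is a group-9 element; Co(II) is therefore d⁷. Cyanide is a strong-field ligand (high in the spectrochemical series) for a first-row metal, so the complex is low-spin. The t₂g⁶e_g¹ (low-spin) configuration has an unevenly filled e_g set; the Jahn–Teller theorem predicts a tetragonal distortion (typically axial elongation) to lift the degeneracy.

[Co(CN)6]^4-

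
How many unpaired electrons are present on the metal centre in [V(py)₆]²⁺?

Pyridine is neutral; balancing the +2 overall charge requires V(II).
Group 5 minus oxidation state 2 gives a d³ configuration.
In an octahedral field the d³ configuration is t₂g³e_g⁰ (only one arrangement possible), giving 3 unpaired electrons.

3 unpaired electrons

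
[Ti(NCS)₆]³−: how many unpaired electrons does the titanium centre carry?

Summing ligand charges against the −3 overall charge gives an oxidation state of +3 for titanium.
Group 4 minus oxidation state 3 gives a d¹ configuration.
In an octahedral field the d¹ configuration is t₂g¹e_g⁰ (only one arrangement possible), giving 1 unpaired electron.

1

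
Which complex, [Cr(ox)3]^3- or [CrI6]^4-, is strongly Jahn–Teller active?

[Cr(ox)3]^3-: Summing ligand charges against the −3 overall charge gives an oxidation state of +3 for chromium. Chromium is a group-6 element; Cr(III) is therefore d³. The d³ configuration leaves the e_g set evenly filled (or empty) — no strong Jahn–Teller driving force.
[CrI6]^4-: Summing ligand charges against the −4 overall charge gives an oxidation state of +2 for chromium. Cr sits in group 6, so the d-electron count is 6 − 2 = 4. Iodide is a weak-field ligand for a first-row metal, so the complex is high-spin. The t₂g³e_g¹ (high-spin) configuration has an unevenly filled e_g set; the Jahn–Teller theorem predicts a tetragonal distortion (typically axial elongation) to lift the degeneracy.

[CrI6]^4-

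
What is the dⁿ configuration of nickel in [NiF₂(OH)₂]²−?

Each fluoride is −1; each hydroxide is −1; balancing the −2 overall charge requires Ni(II).
Ni sits in group 10, so the d-electron count is 10 − 2 = 8.

d⁸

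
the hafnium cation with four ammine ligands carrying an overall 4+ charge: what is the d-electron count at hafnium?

Ammonia is neutral; balancing the +4 overall charge requires Hf(IV).
Group 4 minus oxidation state 4 gives a d⁰ configuration.

d0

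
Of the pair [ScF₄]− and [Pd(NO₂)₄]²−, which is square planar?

For [ScF₄]−: Each fluoride is −1; balancing the −1 overall charge requires Sc(III). Group 3 minus oxidation state 3 gives a d⁰ configuration. A d⁰ ion has no crystal-field stabilisation preference between square planar and tetrahedral, so four ligands adopt the sterically favoured tetrahedral geometry. → tetrahedral.
For [Pd(NO₂)₄]²−: Ligand charges: each nitro (N-bound nitrite) is −1. With an overall charge of −2 the palladium centre must be in the +2 oxidation state. Palladium is a group-10 element; Pd(II) is therefore d⁸. A 4d d⁸ ion has a large crystal-field splitting; square planar leaves the high-energy d_{x²−y²} orbital empty and maximises CFSE. → square planar.

[Pd(NO₂)₄]²−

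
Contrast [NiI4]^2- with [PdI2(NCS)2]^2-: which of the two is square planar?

[PdI2(NCS)2]^2-

For [NiI4]^2-: Each iodide is −1; balancing the −2 overall charge requires Ni(II). Group 10 minus oxidation state 2 gives a d⁸ configuration. Iodide is a weak-field ligand. With weak-field ligands the CFSE gain from square planar is small, so a 3d d⁸ ion takes the sterically preferred tetrahedral geometry. → tetrahedral.
For [PdI2(NCS)2]^2-: Summing ligand charges against the −2 overall charge gives an oxidation state of +2 for palladium. Group 10 minus oxidation state 2 gives a d⁸ configuration. A 4d d⁸ ion has a large crystal-field splitting; square planar leaves the high-energy d_{x²−y²} orbital empty and maximises CFSE. → square planar.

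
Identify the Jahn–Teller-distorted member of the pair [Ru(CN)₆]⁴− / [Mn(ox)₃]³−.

[Ru(CN)₆]⁴−: Ligand charges: each cyanide is −1. With an overall charge of −4 the ruthenium centre must be in the +2 oxidation state. Ru sits in group 8, so the d-electron count is 8 − 2 = 6. A 4d ion has a large Δₒ and is invariably low-spin. The d⁶ configuration leaves the e_g set evenly filled (or empty) — no strong Jahn–Teller driving force.
[Mn(ox)₃]³−: Ligand charges: each oxalate is −2. With an overall charge of −3 the manganese centre must be in the +3 oxidation state. Mn sits in group 7, so the d-electron count is 7 − 3 = 4. Oxalate is a weak-field ligand for a first-row metal, so the complex is high-spin. The t₂g³e_g¹ (high-spin) configuration has an unevenly filled e_g set; the Jahn–Teller theorem predicts a tetragonal distortion (typically axial elongation) to lift the degeneracy.

[Mn(ox)₃]³−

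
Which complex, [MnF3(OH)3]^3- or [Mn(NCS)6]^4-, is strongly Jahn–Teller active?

[MnF3(OH)3]^3-: Ligand charges: each fluoride is −1; each hydroxide is −1. With an overall charge of −3 the manganese centre must be in the +3 oxidation state. Manganese is a group-7 element; Mn(III) is therefore d⁴. Fluoride and hydroxide are weak-field ligands for a first-row metal, so the complex is high-spin. The t₂g³e_g¹ (high-spin) configuration has an unevenly filled e_g set; the Jahn–Teller theorem predicts a tetragonal distortion (typically axial elongation) to lift the degeneracy.
[Mn(NCS)6]^4-: Each isothiocyanate is −1; balancing the −4 overall charge requires Mn(II). Mn sits in group 7, so the d-electron count is 7 − 2 = 5. Isothiocyanate is a weak-field ligand for a first-row metal, so the complex is high-spin. The d⁵ configuration leaves the e_g set evenly filled (or empty) — no strong Jahn–Teller driving force.

[MnF3(OH)3]^3-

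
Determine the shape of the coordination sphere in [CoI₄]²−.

tetrahedral

Summing ligand charges against the −2 overall charge gives an oxidation state of +2 for cobalt.
Group 9 minus oxidation state 2 gives a d⁷ configuration.
Coordination number: 4.
Iodide is a weak-field ligand.
For a high-spin 3d d⁷ ion with weak-field ligands the small Δₜ gives little square-planar CFSE advantage, so four ligands adopt the sterically favoured tetrahedral geometry.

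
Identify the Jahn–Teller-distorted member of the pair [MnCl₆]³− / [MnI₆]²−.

[MnCl₆]³−

[MnCl₆]³−: Ligand charges: each chloride is −1. With an overall charge of −3 the manganese centre must be in the +3 oxidation state. Group 7 minus oxidation state 3 gives a d⁴ configuration. Chloride is a weak-field ligand for a first-row metal, so the complex is high-spin. The t₂g³e_g¹ (high-spin) configuration has an unevenly filled e_g set; the Jahn–Teller theorem predicts a tetragonal distortion (typically axial elongation) to lift the degeneracy.
[MnI₆]²−: Summing ligand charges against the −2 overall charge gives an oxidation state of +4 for manganese. Group 7 minus oxidation state 4 gives a d³ configuration. The d³ configuration leaves the e_g set evenly filled (or empty) — no strong Jahn–Teller driving force.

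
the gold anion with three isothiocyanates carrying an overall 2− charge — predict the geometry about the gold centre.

Summing ligand charges against the −2 overall charge gives an oxidation state of +1 for gold.
Group 11 minus oxidation state 1 gives a d¹⁰ configuration.
With 3 monodentate ligands the coordination number is 3.
Three ligands around a d¹⁰ centre minimise repulsion in a trigonal-planar arrangement.

trigonal planar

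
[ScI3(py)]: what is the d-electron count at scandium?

Ligand charges: each iodide is −1; pyridine is neutral. With an overall charge of 0 the scandium centre must be in the +3 oxidation state.
Scandium is a group-3 element; Sc(III) is therefore d⁰.

d⁰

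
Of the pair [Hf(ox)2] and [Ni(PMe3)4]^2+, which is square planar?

For [Hf(ox)2]: Ligand charges: each oxalate is −2. With an overall charge of 0 the hafnium centre must be in the +4 oxidation state. Hf sits in group 4, so the d-electron count is 4 − 4 = 0. A d⁰ ion has no crystal-field stabilisation preference between square planar and tetrahedral, so four ligands adopt the sterically favoured tetrahedral geometry. → tetrahedral.
For [Ni(PMe3)4]^2+: Summing ligand charges against the +2 overall charge gives an oxidation state of +2 for nickel. Group 10 minus oxidation state 2 gives a d⁸ configuration. Trimethylphosphine is a strong-field ligand (high in the spectrochemical series). A 3d d⁸ ion with strong-field ligands gains enough CFSE to favour square planar over tetrahedral. → square planar.

[Ni(PMe3)4]^2+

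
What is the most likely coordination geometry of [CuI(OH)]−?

Summing ligand charges against the −1 overall charge gives an oxidation state of +1 for copper.
Copper is a group-11 element; Cu(I) is therefore d¹⁰.
Coordination number: 2.
A d¹⁰ ion with only two ligands adopts a linear arrangement (sp hybridisation; no CFSE preference).

linear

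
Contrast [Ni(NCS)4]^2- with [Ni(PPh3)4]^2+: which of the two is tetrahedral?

[Ni(NCS)4]^2-

For [Ni(NCS)4]^2-: Each isothiocyanate is −1; balancing the −2 overall charge requires Ni(II). Ni sits in group 10, so the d-electron count is 10 − 2 = 8. Isothiocyanate is a weak-field ligand. With weak-field ligands the CFSE gain from square planar is small, so a 3d d⁸ ion takes the sterically preferred tetrahedral geometry. → tetrahedral.
For [Ni(PPh3)4]^2+: Summing ligand charges against the +2 overall charge gives an oxidation state of +2 for nickel. Ni sits in group 10, so the d-electron count is 10 − 2 = 8. Triphenylphosphine is a strong-field ligand (high in the spectrochemical series). A 3d d⁸ ion with strong-field ligands gains enough CFSE to favour square planar over tetrahedral. → square planar.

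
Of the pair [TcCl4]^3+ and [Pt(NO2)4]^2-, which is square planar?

[Pt(NO2)4]^2-

For [TcCl4]^3+: Summing ligand charges against the +3 overall charge gives an oxidation state of +7 for technetium. Tc sits in group 7, so the d-electron count is 7 − 7 = 0. A d⁰ ion has no crystal-field stabilisation preference between square planar and tetrahedral, so four ligands adopt the sterically favoured tetrahedral geometry. → tetrahedral.
For [Pt(NO2)4]^2-: Ligand charges: each nitro (N-bound nitrite) is −1. With an overall charge of −2 the platinum centre must be in the +2 oxidation state. Pt sits in group 10, so the d-electron count is 10 − 2 = 8. A 5d d⁸ ion has a large crystal-field splitting; square planar leaves the high-energy d_{x²−y²} orbital empty and maximises CFSE. → square planar.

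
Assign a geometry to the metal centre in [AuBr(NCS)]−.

Summing ligand charges against the −1 overall charge gives an oxidation state of +1 for gold.
Au sits in group 11, so the d-electron count is 11 − 1 = 10.
With 2 monodentate ligands the coordination number is 2.
A d¹⁰ ion with only two ligands adopts a linear arrangement (sp hybridisation; no CFSE preference).

linear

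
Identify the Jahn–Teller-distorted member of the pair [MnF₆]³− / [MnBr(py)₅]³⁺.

[MnF₆]³−

[MnF₆]³−: Ligand charges: each fluoride is −1. With an overall charge of −3 the manganese centre must be in the +3 oxidation state. Group 7 minus oxidation state 3 gives a d⁴ configuration. Fluoride is a weak-field ligand for a first-row metal, so the complex is high-spin. The t₂g³e_g¹ (high-spin) configuration has an unevenly filled e_g set; the Jahn–Teller theorem predicts a tetragonal distortion (typically axial elongation) to lift the degeneracy.
[MnBr(py)₅]³⁺: Summing ligand charges against the +3 overall charge gives an oxidation state of +4 for manganese. Manganese is a group-7 element; Mn(IV) is therefore d³. The d³ configuration leaves the e_g set evenly filled (or empty) — no strong Jahn–Teller driving force.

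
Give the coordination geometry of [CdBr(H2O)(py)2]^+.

Ligand charges: each bromide is −1; water is neutral; pyridine is neutral. With an overall charge of +1 the cadmium centre must be in the +2 oxidation state.
Group 12 minus oxidation state 2 gives a d¹⁰ configuration.
Coordination number: 4.
A d¹⁰ ion has no crystal-field stabilisation preference between square planar and tetrahedral, so four ligands adopt the sterically favoured tetrahedral geometry.

tetrahedral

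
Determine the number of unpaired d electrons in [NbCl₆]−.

0 unpaired electrons

Ligand charges: each chloride is −1. With an overall charge of −1 the niobium centre must be in the +5 oxidation state.
Group 5 minus oxidation state 5 gives a d⁰ configuration.
In an octahedral field the d⁰ configuration is t₂g⁰e_g⁰, giving 0 unpaired electrons.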